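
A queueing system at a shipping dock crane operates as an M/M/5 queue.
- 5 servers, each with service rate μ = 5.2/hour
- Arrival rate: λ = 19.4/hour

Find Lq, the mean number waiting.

Traffic intensity: ρ = λ/(cμ) = 19.4/(5×5.2) = 0.7462
Since ρ = 0.7462 < 1, system is stable.
Offered load a = λ/μ = cρ = 19.4/5.2 = 3.7308
P₀ = [ Σₙ₌₀^4 aⁿ/n! + a^5/(5!(1-ρ)) ]⁻¹
Σ = a^0/0! + a^1/1! + a^2/2! + a^3/3! + a^4/4! = 1.0000 + 3.7308 + 6.9593 + 8.6545 + 8.0720 = 28.4166
a^5/(5!(1-ρ)) = 722.7564/(120 × 0.253846) = 23.7269
P₀ = 1/(28.4166 + 23.7269) = 0.01918
Lq = P₀·a^5·ρ / (5!(1-ρ)²) = 0.019178 × 722.7564 × 0.74615 / (120 × 0.064438) = 1.3375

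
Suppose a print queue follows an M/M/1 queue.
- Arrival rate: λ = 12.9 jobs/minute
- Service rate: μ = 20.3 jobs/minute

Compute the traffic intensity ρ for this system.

Server utilization: ρ = λ/μ
ρ = 12.9/20.3 = 0.6355
The server is busy 63.55% of the time.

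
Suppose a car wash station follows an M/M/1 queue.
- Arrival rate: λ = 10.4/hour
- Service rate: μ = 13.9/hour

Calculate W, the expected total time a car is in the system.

First, compute utilization: ρ = λ/μ = 10.4/13.9 = 0.7482
For M/M/1: W = 1/(μ-λ)
W = 1/(13.9-10.4) = 1/3.50
W = 0.2857 hours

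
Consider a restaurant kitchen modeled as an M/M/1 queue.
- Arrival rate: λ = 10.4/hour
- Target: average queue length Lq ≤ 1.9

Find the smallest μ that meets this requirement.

For M/M/1: Lq = λ²/(μ(μ-λ))
Need Lq ≤ 1.9, i.e. μ(μ-λ) ≥ λ²/1.9
μ² - 10.4μ - 108.16/1.9 ≥ 0  →  μ² - 10.4μ - 56.92632 ≥ 0
Quadratic formula (positive root): μ = [λ + √(λ² + 4×56.92632)]/2
Discriminant: 108.16 + 4×56.92632 = 335.8653, √335.8653 = 18.3266
μ ≥ (10.4 + 18.3266)/2 = 14.3633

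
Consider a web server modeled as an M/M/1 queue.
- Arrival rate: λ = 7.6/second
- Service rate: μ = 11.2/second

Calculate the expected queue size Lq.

ρ = λ/μ = 7.6/11.2 = 0.6786
For M/M/1: Lq = λ²/(μ(μ-λ))
Lq = 57.76/(11.2 × 3.60)
Lq = 1.4325 requests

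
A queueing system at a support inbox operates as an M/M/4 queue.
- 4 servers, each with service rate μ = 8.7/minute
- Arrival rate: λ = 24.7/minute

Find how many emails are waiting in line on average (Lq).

Traffic intensity: ρ = λ/(cμ) = 24.7/(4×8.7) = 0.7098
Since ρ = 0.7098 < 1, system is stable.
Offered load a = λ/μ = cρ = 24.7/8.7 = 2.8391
P₀ = [ Σₙ₌₀^3 aⁿ/n! + a^4/(4!(1-ρ)) ]⁻¹
Σ = a^0/0! + a^1/1! + a^2/2! + a^3/3! = 1.0000 + 2.8391 + 4.0302 + 3.8140 = 11.6833
a^4/(4!(1-ρ)) = 64.9697/(24 × 0.29023) = 9.3273
P₀ = 1/(11.6833 + 9.32733) = 0.04759
Lq = P₀·a^4·ρ / (4!(1-ρ)²) = 0.047595 × 64.9697 × 0.70977 / (24 × 0.084233) = 1.0857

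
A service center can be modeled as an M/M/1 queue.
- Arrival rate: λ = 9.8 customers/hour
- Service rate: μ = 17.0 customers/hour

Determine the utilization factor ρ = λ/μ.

Server utilization: ρ = λ/μ
ρ = 9.8/17.0 = 0.5765
The server is busy 57.65% of the time.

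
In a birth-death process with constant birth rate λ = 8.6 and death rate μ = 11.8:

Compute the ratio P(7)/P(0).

For constant rates: P(n)/P(0) = (λ/μ)^n
P(7)/P(0) = (8.6/11.8)^7 = 0.7288^7 = 0.1092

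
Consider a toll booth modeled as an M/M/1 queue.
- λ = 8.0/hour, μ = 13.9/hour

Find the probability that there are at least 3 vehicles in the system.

ρ = λ/μ = 8.0/13.9 = 0.5755
P(N ≥ n) = ρⁿ
P(N ≥ 3) = 0.5755^3
P(N ≥ 3) = 0.1906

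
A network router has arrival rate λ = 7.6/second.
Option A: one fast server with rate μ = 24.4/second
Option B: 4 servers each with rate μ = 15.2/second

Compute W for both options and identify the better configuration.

Option A: single server μ = 24.4 (M/M/1)
  ρ_A = 7.6/24.4 = 0.3115
  W_A = 1/(μ-λ) = 1/(24.4-7.6) = 1/16.80 = 0.05952

Option B: 4 servers μ = 15.2 (M/M/4)
  ρ_B = λ/(cμ) = 7.6/(4×15.2) = 0.1250
  Offered load a = λ/μ = cρ = 7.6/15.2 = 0.5000
  P₀ = [ Σₙ₌₀^3 aⁿ/n! + a^4/(4!(1-ρ)) ]⁻¹
  Σ = a^0/0! + a^1/1! + a^2/2! + a^3/3! = 1.0000 + 0.5000 + 0.1250 + 0.02083 = 1.6458
  a^4/(4!(1-ρ)) = 0.06250/(24 × 0.8750) = 0.002976
  P₀ = 1/(1.6458 + 0.002976) = 0.6065
  Lq = P₀·a^4·ρ / (4!(1-ρ)²) = 0.6065 × 0.06250 × 0.1250 / (24 × 0.7656) = 0.0002579
  Wq_B = Lq/λ = 0.0002579/7.6 = 0.00003393
  W_B = Wq_B + 1/μ = 0.00003393 + 0.06579 = 0.06582

Since W_A = 0.05952 < W_B = 0.06582, Option A (single fast server) has the shorter time in system.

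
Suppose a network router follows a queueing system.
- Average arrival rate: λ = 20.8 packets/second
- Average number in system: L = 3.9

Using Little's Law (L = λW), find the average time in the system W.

Little's Law: L = λW, so W = L/λ
W = 3.9/20.8 = 0.1875 seconds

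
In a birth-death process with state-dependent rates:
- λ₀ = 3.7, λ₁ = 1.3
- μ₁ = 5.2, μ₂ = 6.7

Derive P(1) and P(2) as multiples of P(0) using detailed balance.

Balance equations:
State 0: λ₀P₀ = μ₁P₁ → P₁ = (λ₀/μ₁)P₀ = (3.7/5.2)P₀ = 0.7115P₀
State 1: P₂ = (λ₀λ₁)/(μ₁μ₂)P₀ = (3.7×1.3)/(5.2×6.7)P₀ = 0.1381P₀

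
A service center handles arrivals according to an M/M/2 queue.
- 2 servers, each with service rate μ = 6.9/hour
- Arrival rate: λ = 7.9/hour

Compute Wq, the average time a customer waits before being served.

Traffic intensity: ρ = λ/(cμ) = 7.9/(2×6.9) = 0.5725
Since ρ = 0.5725 < 1, system is stable.
Offered load a = λ/μ = cρ = 7.9/6.9 = 1.1449
P₀ = [ Σₙ₌₀^1 aⁿ/n! + a^2/(2!(1-ρ)) ]⁻¹
Σ = a^0/0! + a^1/1! = 1.0000 + 1.1449 = 2.1449
a^2/(2!(1-ρ)) = 1.31086/(2 × 0.427536) = 1.5330
P₀ = 1/(2.1449 + 1.5330) = 0.2719
Lq = P₀·a^2·ρ / (2!(1-ρ)²) = 0.2719 × 1.3109 × 0.5725 / (2 × 0.1828) = 0.5581
Wq = Lq/λ = 0.5581/7.9 = 0.07065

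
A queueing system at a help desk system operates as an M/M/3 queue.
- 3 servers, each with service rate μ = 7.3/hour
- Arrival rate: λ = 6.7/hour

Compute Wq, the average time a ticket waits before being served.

Traffic intensity: ρ = λ/(cμ) = 6.7/(3×7.3) = 0.3059
Since ρ = 0.3059 < 1, system is stable.
Offered load a = λ/μ = cρ = 6.7/7.3 = 0.9178
P₀ = [ Σₙ₌₀^2 aⁿ/n! + a^3/(3!(1-ρ)) ]⁻¹
Σ = a^0/0! + a^1/1! + a^2/2! = 1.0000 + 0.9178 + 0.4212 = 2.3390
a^3/(3!(1-ρ)) = 0.77314/(6 × 0.69406) = 0.1857
P₀ = 1/(2.3390 + 0.1857) = 0.3961
Lq = P₀·a^3·ρ / (3!(1-ρ)²) = 0.3961 × 0.7731 × 0.3059 / (6 × 0.4817) = 0.03241
Wq = Lq/λ = 0.032414/6.7 = 0.004838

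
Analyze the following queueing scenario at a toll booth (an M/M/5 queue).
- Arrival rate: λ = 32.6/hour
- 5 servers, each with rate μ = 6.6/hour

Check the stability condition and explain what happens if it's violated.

Stability requires ρ = λ/(cμ) < 1
ρ = 32.6/(5 × 6.6) = 32.6/33.00 = 0.9879
Since 0.9879 < 1, the system is STABLE.
The servers are busy 98.79% of the time.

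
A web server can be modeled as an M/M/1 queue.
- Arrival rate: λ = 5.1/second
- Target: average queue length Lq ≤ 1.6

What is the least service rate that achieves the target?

For M/M/1: Lq = λ²/(μ(μ-λ))
Need Lq ≤ 1.6, i.e. μ(μ-λ) ≥ λ²/1.6
μ² - 5.1μ - 26.01/1.6 ≥ 0  →  μ² - 5.1μ - 16.25625 ≥ 0
Quadratic formula (positive root): μ = [λ + √(λ² + 4×16.25625)]/2
Discriminant: 26.01 + 4×16.25625 = 91.0350, √91.0350 = 9.5412
μ ≥ (5.1 + 9.5412)/2 = 7.3206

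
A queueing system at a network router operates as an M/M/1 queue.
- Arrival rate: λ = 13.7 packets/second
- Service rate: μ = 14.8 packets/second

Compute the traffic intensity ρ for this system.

Server utilization: ρ = λ/μ
ρ = 13.7/14.8 = 0.9257
The server is busy 92.57% of the time.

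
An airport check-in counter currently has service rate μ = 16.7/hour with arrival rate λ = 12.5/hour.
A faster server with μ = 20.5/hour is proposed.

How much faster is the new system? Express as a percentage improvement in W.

System 1: ρ₁ = 12.5/16.7 = 0.7485, W₁ = 1/(16.7-12.5) = 0.2381
System 2: ρ₂ = 12.5/20.5 = 0.6098, W₂ = 1/(20.5-12.5) = 0.1250
Improvement: (W₁-W₂)/W₁ = (0.2381-0.1250)/0.2381 = 47.50%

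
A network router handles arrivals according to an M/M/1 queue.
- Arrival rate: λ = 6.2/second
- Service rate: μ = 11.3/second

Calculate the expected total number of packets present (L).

ρ = λ/μ = 6.2/11.3 = 0.5487
For M/M/1: L = λ/(μ-λ)
L = 6.2/(11.3-6.2) = 6.2/5.10
L = 1.2157 packets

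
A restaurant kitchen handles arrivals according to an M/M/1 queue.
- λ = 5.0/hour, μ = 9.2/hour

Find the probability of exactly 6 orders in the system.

ρ = λ/μ = 5.0/9.2 = 0.54348
P(n) = (1-ρ)ρⁿ
P(6) = (1-0.54348) × 0.54348^6
P(6) = 0.4565 × 0.02577
P(6) = 0.01176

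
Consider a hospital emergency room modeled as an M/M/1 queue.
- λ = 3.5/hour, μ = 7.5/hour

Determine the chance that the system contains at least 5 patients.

ρ = λ/μ = 3.5/7.5 = 0.46667
P(N ≥ n) = ρⁿ
P(N ≥ 5) = 0.46667^5
P(N ≥ 5) = 0.02213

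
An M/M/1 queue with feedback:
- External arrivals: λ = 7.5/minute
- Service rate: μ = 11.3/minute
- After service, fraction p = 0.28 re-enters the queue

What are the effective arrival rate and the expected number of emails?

Effective arrival rate: λ_eff = λ/(1-p) = 7.5/(1-0.28) = 7.5/0.72 = 10.41667
ρ = λ_eff/μ = 10.41667/11.3 = 0.921829
L = ρ/(1-ρ) = 0.921829/(1-0.921829) = 11.7925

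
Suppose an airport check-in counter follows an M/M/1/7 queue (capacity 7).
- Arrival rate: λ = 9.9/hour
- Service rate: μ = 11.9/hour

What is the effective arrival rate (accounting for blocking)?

ρ = λ/μ = 9.9/11.9 = 0.83193
P₀ = (1-ρ)/(1-ρ^(K+1)) = (1-0.83193)/(1-0.83193^8) = 0.16807/0.77055 = 0.2181
P_K = P₀×ρ^K = 0.21812 × 0.83193^7 = 0.21812 × 0.27581 = 0.06016
λ_eff = λ(1-P_K) = 9.9 × (1 - 0.06016) = 9.9 × 0.93984 = 9.3044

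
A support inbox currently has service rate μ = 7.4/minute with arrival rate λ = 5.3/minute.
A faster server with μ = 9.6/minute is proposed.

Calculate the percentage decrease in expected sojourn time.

System 1: ρ₁ = 5.3/7.4 = 0.7162, W₁ = 1/(7.4-5.3) = 0.47619
System 2: ρ₂ = 5.3/9.6 = 0.5521, W₂ = 1/(9.6-5.3) = 0.23256
Improvement: (W₁-W₂)/W₁ = (0.47619-0.23256)/0.47619 = 51.16%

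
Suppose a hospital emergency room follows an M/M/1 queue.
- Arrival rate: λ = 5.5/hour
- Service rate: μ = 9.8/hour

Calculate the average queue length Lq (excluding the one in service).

ρ = λ/μ = 5.5/9.8 = 0.5612
For M/M/1: Lq = λ²/(μ(μ-λ))
Lq = 30.25/(9.8 × 4.30)
Lq = 0.7178 patients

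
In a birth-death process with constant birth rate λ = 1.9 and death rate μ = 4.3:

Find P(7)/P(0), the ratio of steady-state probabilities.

For constant rates: P(n)/P(0) = (λ/μ)^n
P(7)/P(0) = (1.9/4.3)^7 = 0.44186^7 = 0.003288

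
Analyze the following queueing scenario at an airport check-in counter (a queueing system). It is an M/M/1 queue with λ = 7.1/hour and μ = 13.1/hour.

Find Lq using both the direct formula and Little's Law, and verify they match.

Method 1 (direct): Lq = λ²/(μ(μ-λ)) = 50.41/(13.1 × 6.00) = 0.6413

Method 2 (Little's Law):
W = 1/(μ-λ) = 1/6.00 = 0.16667
Wq = W - 1/μ = 0.16667 - 0.076336 = 0.09033
Lq = λWq = 7.1 × 0.09033 = 0.6413 ✔ (matches Method 1)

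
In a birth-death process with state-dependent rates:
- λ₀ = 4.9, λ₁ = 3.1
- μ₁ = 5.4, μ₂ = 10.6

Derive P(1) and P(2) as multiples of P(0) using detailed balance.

Balance equations:
State 0: λ₀P₀ = μ₁P₁ → P₁ = (λ₀/μ₁)P₀ = (4.9/5.4)P₀ = 0.9074P₀
State 1: P₂ = (λ₀λ₁)/(μ₁μ₂)P₀ = (4.9×3.1)/(5.4×10.6)P₀ = 0.2654P₀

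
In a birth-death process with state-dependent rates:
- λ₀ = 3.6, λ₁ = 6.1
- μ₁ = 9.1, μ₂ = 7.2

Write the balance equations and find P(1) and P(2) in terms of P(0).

Balance equations:
State 0: λ₀P₀ = μ₁P₁ → P₁ = (λ₀/μ₁)P₀ = (3.6/9.1)P₀ = 0.3956P₀
State 1: P₂ = (λ₀λ₁)/(μ₁μ₂)P₀ = (3.6×6.1)/(9.1×7.2)P₀ = 0.3352P₀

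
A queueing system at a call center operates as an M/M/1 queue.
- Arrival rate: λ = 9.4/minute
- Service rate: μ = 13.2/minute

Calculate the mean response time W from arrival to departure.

First, compute utilization: ρ = λ/μ = 9.4/13.2 = 0.7121
For M/M/1: W = 1/(μ-λ)
W = 1/(13.2-9.4) = 1/3.80
W = 0.2632 minutes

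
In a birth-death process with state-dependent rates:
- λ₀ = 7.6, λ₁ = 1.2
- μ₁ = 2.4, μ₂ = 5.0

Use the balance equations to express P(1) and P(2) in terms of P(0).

Balance equations:
State 0: λ₀P₀ = μ₁P₁ → P₁ = (λ₀/μ₁)P₀ = (7.6/2.4)P₀ = 3.1667P₀
State 1: P₂ = (λ₀λ₁)/(μ₁μ₂)P₀ = (7.6×1.2)/(2.4×5.0)P₀ = 0.7600P₀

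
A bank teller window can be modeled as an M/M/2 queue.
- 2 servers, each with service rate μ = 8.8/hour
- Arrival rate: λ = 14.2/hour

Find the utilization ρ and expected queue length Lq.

Traffic intensity: ρ = λ/(cμ) = 14.2/(2×8.8) = 0.8068
Since ρ = 0.8068 < 1, system is stable.
Offered load a = λ/μ = cρ = 14.2/8.8 = 1.6136
P₀ = [ Σₙ₌₀^1 aⁿ/n! + a^2/(2!(1-ρ)) ]⁻¹
Σ = a^0/0! + a^1/1! = 1.0000 + 1.6136 = 2.6136
a^2/(2!(1-ρ)) = 2.6038/(2 × 0.19318) = 6.7393
P₀ = 1/(2.6136 + 6.7393) = 0.1069
Lq = P₀·a^2·ρ / (2!(1-ρ)²) = 0.10692 × 2.6038 × 0.80682 / (2 × 0.037319) = 3.0094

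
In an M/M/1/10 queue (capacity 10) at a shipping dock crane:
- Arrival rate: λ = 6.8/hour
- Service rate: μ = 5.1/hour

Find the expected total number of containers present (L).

ρ = λ/μ = 6.8/5.1 = 1.33333
P₀ = (1-ρ)/(1-ρ^(K+1)) = (1-1.33333)/(1-1.33333^11) = -0.3333/-22.6763 = 0.01470
P_K = P₀×ρ^K = 0.01470 × 1.33333^10 = 0.01470 × 17.7573 = 0.2610
L = ρ[1 - (K+1)ρ^K + Kρ^(K+1)] / [(1-ρ)(1-ρ^(K+1))]
L = 1.33333 × (1 - 11×17.75728 + 10×23.67632) / ((1 - 1.33333) × (1 - 23.67632)) = 7.4851 containers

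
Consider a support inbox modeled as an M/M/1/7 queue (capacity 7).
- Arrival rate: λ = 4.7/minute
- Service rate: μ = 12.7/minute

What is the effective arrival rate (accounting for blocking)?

ρ = λ/μ = 4.7/12.7 = 0.37008
P₀ = (1-ρ)/(1-ρ^(K+1)) = (1-0.37008)/(1-0.37008^8) = 0.62992/0.99965 = 0.6301
P_K = P₀×ρ^K = 0.6301 × 0.37008^7 = 0.6301 × 0.0009508 = 0.0005991
λ_eff = λ(1-P_K) = 4.7 × (1 - 0.0005991) = 4.7 × 0.9994 = 4.6972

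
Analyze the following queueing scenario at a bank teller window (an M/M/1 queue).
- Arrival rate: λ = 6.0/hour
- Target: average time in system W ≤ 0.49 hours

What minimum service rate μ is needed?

For M/M/1: W = 1/(μ-λ)
Need W ≤ 0.49, so 1/(μ-λ) ≤ 0.49
μ - λ ≥ 1/0.49 = 2.0408
μ ≥ 6.0 + 2.0408 = 8.0408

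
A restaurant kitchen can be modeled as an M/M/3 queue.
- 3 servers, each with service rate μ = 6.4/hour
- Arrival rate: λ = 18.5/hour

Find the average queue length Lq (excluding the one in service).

Traffic intensity: ρ = λ/(cμ) = 18.5/(3×6.4) = 0.9635
Since ρ = 0.9635 < 1, system is stable.
Offered load a = λ/μ = cρ = 18.5/6.4 = 2.8906
P₀ = [ Σₙ₌₀^2 aⁿ/n! + a^3/(3!(1-ρ)) ]⁻¹
Σ = a^0/0! + a^1/1! + a^2/2! = 1.0000 + 2.8906 + 4.1779 = 8.0685
a^3/(3!(1-ρ)) = 24.15323/(6 × 0.03645833) = 110.4148
P₀ = 1/(8.0685 + 110.4148) = 0.008440
Lq = P₀·a^3·ρ / (3!(1-ρ)²) = 0.00844001 × 24.1532 × 0.963542 / (6 × 0.00132921) = 24.6288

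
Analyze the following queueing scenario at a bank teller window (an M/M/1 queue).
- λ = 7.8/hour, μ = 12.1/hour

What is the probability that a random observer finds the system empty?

ρ = λ/μ = 7.8/12.1 = 0.6446
P(0) = 1 - ρ = 1 - 0.6446 = 0.3554
The server is idle 35.54% of the time.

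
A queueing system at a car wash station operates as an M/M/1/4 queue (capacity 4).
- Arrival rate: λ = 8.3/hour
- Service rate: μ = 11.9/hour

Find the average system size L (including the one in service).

ρ = λ/μ = 8.3/11.9 = 0.69748
P₀ = (1-ρ)/(1-ρ^(K+1)) = (1-0.69748)/(1-0.69748^5) = 0.3025/0.8349 = 0.3623
P_K = P₀×ρ^K = 0.36233 × 0.69748^4 = 0.36233 × 0.23666 = 0.08575
L = ρ[1 - (K+1)ρ^K + Kρ^(K+1)] / [(1-ρ)(1-ρ^(K+1))]
L = 0.69748 × (1 - 5×0.23666 + 4×0.16507) / ((1 - 0.69748) × (1 - 0.16507)) = 1.3171 cars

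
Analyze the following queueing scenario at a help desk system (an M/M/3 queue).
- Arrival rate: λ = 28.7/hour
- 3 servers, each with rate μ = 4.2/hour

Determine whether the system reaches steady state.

Stability requires ρ = λ/(cμ) < 1
ρ = 28.7/(3 × 4.2) = 28.7/12.60 = 2.2778
Since 2.2778 ≥ 1, the system is UNSTABLE.
Need c > λ/μ = 28.7/4.2 = 6.83.
Minimum servers needed: c = 7.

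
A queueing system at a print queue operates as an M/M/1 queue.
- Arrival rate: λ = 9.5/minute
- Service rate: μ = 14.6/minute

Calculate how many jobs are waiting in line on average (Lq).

ρ = λ/μ = 9.5/14.6 = 0.6507
For M/M/1: Lq = λ²/(μ(μ-λ))
Lq = 90.25/(14.6 × 5.10)
Lq = 1.2121 jobs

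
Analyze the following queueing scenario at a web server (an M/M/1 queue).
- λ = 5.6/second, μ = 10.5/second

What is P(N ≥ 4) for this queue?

ρ = λ/μ = 5.6/10.5 = 0.53333
P(N ≥ n) = ρⁿ
P(N ≥ 4) = 0.53333^4
P(N ≥ 4) = 0.08091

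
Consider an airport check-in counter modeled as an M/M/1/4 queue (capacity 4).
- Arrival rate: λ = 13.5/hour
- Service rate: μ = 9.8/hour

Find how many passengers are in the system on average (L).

ρ = λ/μ = 13.5/9.8 = 1.37755
P₀ = (1-ρ)/(1-ρ^(K+1)) = (1-1.37755)/(1-1.37755^5) = -0.37755/-3.9606 = 0.09533
P_K = P₀×ρ^K = 0.09533 × 1.37755^4 = 0.09533 × 3.6011 = 0.3433
L = ρ[1 - (K+1)ρ^K + Kρ^(K+1)] / [(1-ρ)(1-ρ^(K+1))]
L = 1.37755 × (1 - 5×3.60105 + 4×4.96063) / ((1 - 1.37755) × (1 - 4.96063)) = 2.6138 passengers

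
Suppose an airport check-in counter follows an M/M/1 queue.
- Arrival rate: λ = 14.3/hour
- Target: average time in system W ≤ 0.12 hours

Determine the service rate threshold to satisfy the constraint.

For M/M/1: W = 1/(μ-λ)
Need W ≤ 0.12, so 1/(μ-λ) ≤ 0.12
μ - λ ≥ 1/0.12 = 8.3333
μ ≥ 14.3 + 8.3333 = 22.6333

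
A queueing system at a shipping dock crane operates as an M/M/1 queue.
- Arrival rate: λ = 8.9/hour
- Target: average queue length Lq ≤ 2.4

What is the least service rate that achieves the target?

For M/M/1: Lq = λ²/(μ(μ-λ))
Need Lq ≤ 2.4, i.e. μ(μ-λ) ≥ λ²/2.4
μ² - 8.9μ - 79.21/2.4 ≥ 0  →  μ² - 8.9μ - 33.00417 ≥ 0
Quadratic formula (positive root): μ = [λ + √(λ² + 4×33.00417)]/2
Discriminant: 79.21 + 4×33.00417 = 211.2267, √211.2267 = 14.5336
μ ≥ (8.9 + 14.5336)/2 = 11.7168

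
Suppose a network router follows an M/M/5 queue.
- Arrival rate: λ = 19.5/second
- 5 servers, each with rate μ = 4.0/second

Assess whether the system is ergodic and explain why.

Stability requires ρ = λ/(cμ) < 1
ρ = 19.5/(5 × 4.0) = 19.5/20.00 = 0.9750
Since 0.9750 < 1, the system is STABLE.
The servers are busy 97.50% of the time.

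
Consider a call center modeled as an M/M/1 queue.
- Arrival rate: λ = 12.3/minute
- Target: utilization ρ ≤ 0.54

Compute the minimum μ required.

ρ = λ/μ, so μ = λ/ρ
μ ≥ 12.3/0.54 = 22.7778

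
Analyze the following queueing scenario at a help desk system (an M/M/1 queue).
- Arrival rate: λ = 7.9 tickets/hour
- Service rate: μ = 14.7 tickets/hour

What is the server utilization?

Server utilization: ρ = λ/μ
ρ = 7.9/14.7 = 0.5374
The server is busy 53.74% of the time.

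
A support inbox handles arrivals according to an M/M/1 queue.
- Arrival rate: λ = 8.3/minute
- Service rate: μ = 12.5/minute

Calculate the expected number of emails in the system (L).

ρ = λ/μ = 8.3/12.5 = 0.6640
For M/M/1: L = λ/(μ-λ)
L = 8.3/(12.5-8.3) = 8.3/4.20
L = 1.9762 emails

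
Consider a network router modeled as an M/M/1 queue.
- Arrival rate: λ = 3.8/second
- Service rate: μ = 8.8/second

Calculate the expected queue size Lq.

ρ = λ/μ = 3.8/8.8 = 0.4318
For M/M/1: Lq = λ²/(μ(μ-λ))
Lq = 14.44/(8.8 × 5.00)
Lq = 0.3282 packets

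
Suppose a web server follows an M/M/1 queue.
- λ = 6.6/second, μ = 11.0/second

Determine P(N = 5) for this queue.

ρ = λ/μ = 6.6/11.0 = 0.6000
P(n) = (1-ρ)ρⁿ
P(5) = (1-0.6000) × 0.6000^5
P(5) = 0.4000 × 0.07776
P(5) = 0.03110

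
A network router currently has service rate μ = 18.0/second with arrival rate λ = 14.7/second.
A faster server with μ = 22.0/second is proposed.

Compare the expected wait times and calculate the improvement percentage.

System 1: ρ₁ = 14.7/18.0 = 0.8167, W₁ = 1/(18.0-14.7) = 0.3030
System 2: ρ₂ = 14.7/22.0 = 0.6682, W₂ = 1/(22.0-14.7) = 0.1370
Improvement: (W₁-W₂)/W₁ = (0.3030-0.1370)/0.3030 = 54.79%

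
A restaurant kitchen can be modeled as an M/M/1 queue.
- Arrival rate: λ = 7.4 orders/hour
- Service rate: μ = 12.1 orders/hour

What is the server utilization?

Server utilization: ρ = λ/μ
ρ = 7.4/12.1 = 0.6116
The server is busy 61.16% of the time.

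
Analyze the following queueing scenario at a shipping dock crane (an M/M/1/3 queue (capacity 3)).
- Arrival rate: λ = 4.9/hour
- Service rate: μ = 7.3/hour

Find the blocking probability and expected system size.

ρ = λ/μ = 4.9/7.3 = 0.67123
P₀ = (1-ρ)/(1-ρ^(K+1)) = (1-0.67123)/(1-0.67123^4) = 0.3288/0.7970 = 0.4125
P_K = P₀×ρ^K = 0.41251 × 0.67123^3 = 0.41251 × 0.30242 = 0.1248
Blocking probability P_3 = 0.1248 (12.48%)
L = ρ[1 - (K+1)ρ^K + Kρ^(K+1)] / [(1-ρ)(1-ρ^(K+1))]
L = 0.67123 × (1 - 4×0.30242 + 3×0.20300) / ((1 - 0.67123) × (1 - 0.20300)) = 1.0229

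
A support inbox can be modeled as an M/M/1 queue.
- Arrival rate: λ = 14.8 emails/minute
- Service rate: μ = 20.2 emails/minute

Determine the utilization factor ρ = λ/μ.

Server utilization: ρ = λ/μ
ρ = 14.8/20.2 = 0.7327
The server is busy 73.27% of the time.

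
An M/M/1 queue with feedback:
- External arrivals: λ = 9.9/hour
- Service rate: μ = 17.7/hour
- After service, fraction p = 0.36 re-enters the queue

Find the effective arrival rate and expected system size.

Effective arrival rate: λ_eff = λ/(1-p) = 9.9/(1-0.36) = 9.9/0.64 = 15.46875
ρ = λ_eff/μ = 15.46875/17.7 = 0.873941
L = ρ/(1-ρ) = 0.873941/(1-0.873941) = 6.9328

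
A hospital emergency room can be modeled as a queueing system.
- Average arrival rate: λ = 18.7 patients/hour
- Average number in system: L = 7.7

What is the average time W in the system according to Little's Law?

Little's Law: L = λW, so W = L/λ
W = 7.7/18.7 = 0.4118 hours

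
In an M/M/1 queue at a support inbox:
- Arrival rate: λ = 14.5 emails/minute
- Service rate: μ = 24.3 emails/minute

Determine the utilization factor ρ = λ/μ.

Server utilization: ρ = λ/μ
ρ = 14.5/24.3 = 0.5967
The server is busy 59.67% of the time.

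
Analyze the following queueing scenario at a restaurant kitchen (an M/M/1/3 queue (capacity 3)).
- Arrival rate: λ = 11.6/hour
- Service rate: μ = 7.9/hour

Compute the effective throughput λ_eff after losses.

ρ = λ/μ = 11.6/7.9 = 1.4684
P₀ = (1-ρ)/(1-ρ^(K+1)) = (1-1.4684)/(1-1.4684^4) = -0.4684/-3.6492 = 0.1284
P_K = P₀×ρ^K = 0.12836 × 1.4684^3 = 0.12836 × 3.1662 = 0.4064
λ_eff = λ(1-P_K) = 11.6 × (1 - 0.40639) = 11.6 × 0.59361 = 6.8859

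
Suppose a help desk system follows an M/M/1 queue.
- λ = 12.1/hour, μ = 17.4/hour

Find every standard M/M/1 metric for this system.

Step 1: ρ = λ/μ = 12.1/17.4 = 0.6954
Step 2: L = λ/(μ-λ) = 12.1/5.30 = 2.2830
Step 3: Lq = λ²/(μ(μ-λ)) = 146.41/(17.4×5.30) = 1.5876
Step 4: W = 1/(μ-λ) = 1/5.30 = 0.18868
Step 5: Wq = λ/(μ(μ-λ)) = 12.1/(17.4×5.30) = 0.1312
Step 6: P(0) = 1-ρ = 0.3046
Verify: L = λW = 12.1×0.18868 = 2.2830 ✔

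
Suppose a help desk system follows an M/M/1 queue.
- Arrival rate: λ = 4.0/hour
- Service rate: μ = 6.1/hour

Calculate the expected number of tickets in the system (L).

ρ = λ/μ = 4.0/6.1 = 0.6557
For M/M/1: L = λ/(μ-λ)
L = 4.0/(6.1-4.0) = 4.0/2.10
L = 1.9048 tickets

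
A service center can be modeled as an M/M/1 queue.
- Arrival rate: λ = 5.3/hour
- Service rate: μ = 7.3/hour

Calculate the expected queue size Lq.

ρ = λ/μ = 5.3/7.3 = 0.7260
For M/M/1: Lq = λ²/(μ(μ-λ))
Lq = 28.09/(7.3 × 2.00)
Lq = 1.9240 customers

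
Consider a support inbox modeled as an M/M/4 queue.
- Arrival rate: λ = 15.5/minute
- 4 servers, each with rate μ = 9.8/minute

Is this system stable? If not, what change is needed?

Stability requires ρ = λ/(cμ) < 1
ρ = 15.5/(4 × 9.8) = 15.5/39.20 = 0.3954
Since 0.3954 < 1, the system is STABLE.
The servers are busy 39.54% of the time.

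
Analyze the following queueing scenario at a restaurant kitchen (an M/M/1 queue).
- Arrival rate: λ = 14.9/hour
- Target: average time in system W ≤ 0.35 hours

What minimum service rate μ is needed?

For M/M/1: W = 1/(μ-λ)
Need W ≤ 0.35, so 1/(μ-λ) ≤ 0.35
μ - λ ≥ 1/0.35 = 2.8571
μ ≥ 14.9 + 2.8571 = 17.7571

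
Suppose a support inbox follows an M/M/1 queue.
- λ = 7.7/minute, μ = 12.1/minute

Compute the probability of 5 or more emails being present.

ρ = λ/μ = 7.7/12.1 = 0.6364
P(N ≥ n) = ρⁿ
P(N ≥ 5) = 0.6364^5
P(N ≥ 5) = 0.1044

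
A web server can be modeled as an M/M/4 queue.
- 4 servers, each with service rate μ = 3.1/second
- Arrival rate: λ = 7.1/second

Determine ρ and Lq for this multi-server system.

Traffic intensity: ρ = λ/(cμ) = 7.1/(4×3.1) = 0.5726
Since ρ = 0.5726 < 1, system is stable.
Offered load a = λ/μ = cρ = 7.1/3.1 = 2.2903
P₀ = [ Σₙ₌₀^3 aⁿ/n! + a^4/(4!(1-ρ)) ]⁻¹
Σ = a^0/0! + a^1/1! + a^2/2! + a^3/3! = 1.000000 + 2.290323 + 2.622789 + 2.002344 = 7.9155
a^4/(4!(1-ρ)) = 27.5161/(24 × 0.42742) = 2.6824
P₀ = 1/(7.9155 + 2.6824) = 0.09436
Lq = P₀·a^4·ρ / (4!(1-ρ)²) = 0.09436 × 27.5161 × 0.5726 / (24 × 0.1827) = 0.3391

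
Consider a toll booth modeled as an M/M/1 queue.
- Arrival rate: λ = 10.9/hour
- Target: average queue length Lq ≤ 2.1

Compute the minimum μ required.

For M/M/1: Lq = λ²/(μ(μ-λ))
Need Lq ≤ 2.1, i.e. μ(μ-λ) ≥ λ²/2.1
μ² - 10.9μ - 118.81/2.1 ≥ 0  →  μ² - 10.9μ - 56.5762 ≥ 0
Quadratic formula (positive root): μ = [λ + √(λ² + 4×56.5762)]/2
Discriminant: 118.81 + 4×56.5762 = 345.1148, √345.1148 = 18.5773
μ ≥ (10.9 + 18.5773)/2 = 14.7386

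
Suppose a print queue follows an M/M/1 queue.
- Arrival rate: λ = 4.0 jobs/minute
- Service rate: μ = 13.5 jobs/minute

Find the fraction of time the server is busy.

Server utilization: ρ = λ/μ
ρ = 4.0/13.5 = 0.2963
The server is busy 29.63% of the time.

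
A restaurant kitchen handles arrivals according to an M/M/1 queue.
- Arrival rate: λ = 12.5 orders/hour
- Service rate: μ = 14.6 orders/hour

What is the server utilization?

Server utilization: ρ = λ/μ
ρ = 12.5/14.6 = 0.8562
The server is busy 85.62% of the time.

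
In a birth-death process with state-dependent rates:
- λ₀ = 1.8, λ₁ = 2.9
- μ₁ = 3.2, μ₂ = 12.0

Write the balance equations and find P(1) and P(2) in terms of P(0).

Balance equations:
State 0: λ₀P₀ = μ₁P₁ → P₁ = (λ₀/μ₁)P₀ = (1.8/3.2)P₀ = 0.5625P₀
State 1: P₂ = (λ₀λ₁)/(μ₁μ₂)P₀ = (1.8×2.9)/(3.2×12.0)P₀ = 0.1359P₀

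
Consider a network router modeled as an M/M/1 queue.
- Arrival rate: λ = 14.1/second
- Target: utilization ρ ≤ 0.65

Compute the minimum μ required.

ρ = λ/μ, so μ = λ/ρ
μ ≥ 14.1/0.65 = 21.6923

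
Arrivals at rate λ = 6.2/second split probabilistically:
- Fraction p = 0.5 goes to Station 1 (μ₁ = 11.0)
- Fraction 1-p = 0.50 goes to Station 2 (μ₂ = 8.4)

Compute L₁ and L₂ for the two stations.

Effective rates: λ₁ = 6.2×0.5 = 3.1, λ₂ = 6.2×0.50 = 3.1
Station 1: ρ₁ = 3.1/11.0 = 0.2818, L₁ = ρ₁/(1-ρ₁) = 0.2818/(1-0.2818) = 0.3924
Station 2: ρ₂ = 3.1/8.4 = 0.36905, L₂ = ρ₂/(1-ρ₂) = 0.36905/(1-0.36905) = 0.5849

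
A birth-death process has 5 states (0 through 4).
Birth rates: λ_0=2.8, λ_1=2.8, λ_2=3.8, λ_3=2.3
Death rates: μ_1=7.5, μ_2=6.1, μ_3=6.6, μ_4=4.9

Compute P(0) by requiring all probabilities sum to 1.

Ratios P(n)/P(0) = (λ₀···λₙ₋₁)/(μ₁···μₙ):
P(1)/P(0) = (2.8)/(7.5) = 0.3733
P(2)/P(0) = (2.8×2.8)/(7.5×6.1) = 0.1714
P(3)/P(0) = (2.8×2.8×3.8)/(7.5×6.1×6.6) = 0.09867
P(4)/P(0) = (2.8×2.8×3.8×2.3)/(7.5×6.1×6.6×4.9) = 0.04631

Normalization: ∑ P(n) = 1
P(0) × (1.0000 + 0.3733 + 0.1714 + 0.09867 + 0.04631) = 1
P(0) × 1.6897 = 1
P(0) = 1/1.6897 = 0.5918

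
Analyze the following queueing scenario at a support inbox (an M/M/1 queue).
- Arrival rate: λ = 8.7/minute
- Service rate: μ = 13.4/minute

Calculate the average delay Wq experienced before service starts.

First, compute utilization: ρ = λ/μ = 8.7/13.4 = 0.6493
For M/M/1: Wq = λ/(μ(μ-λ))
Wq = 8.7/(13.4 × (13.4-8.7))
Wq = 8.7/(13.4 × 4.70)
Wq = 0.1381 minutes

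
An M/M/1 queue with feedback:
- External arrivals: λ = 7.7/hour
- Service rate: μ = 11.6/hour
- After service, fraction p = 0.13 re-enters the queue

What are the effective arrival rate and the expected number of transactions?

Effective arrival rate: λ_eff = λ/(1-p) = 7.7/(1-0.13) = 7.7/0.87 = 8.8506
ρ = λ_eff/μ = 8.8506/11.6 = 0.76298
L = ρ/(1-ρ) = 0.76298/(1-0.76298) = 3.2191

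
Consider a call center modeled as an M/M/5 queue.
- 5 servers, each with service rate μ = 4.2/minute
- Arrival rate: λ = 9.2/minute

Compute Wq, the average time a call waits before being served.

Traffic intensity: ρ = λ/(cμ) = 9.2/(5×4.2) = 0.4381
Since ρ = 0.4381 < 1, system is stable.
Offered load a = λ/μ = cρ = 9.2/4.2 = 2.1905
P₀ = [ Σₙ₌₀^4 aⁿ/n! + a^5/(5!(1-ρ)) ]⁻¹
Σ = a^0/0! + a^1/1! + a^2/2! + a^3/3! + a^4/4! = 1.0000 + 2.1905 + 2.3991 + 1.7517 + 0.9593 = 8.3006
a^5/(5!(1-ρ)) = 50.4304/(120 × 0.5619) = 0.7479
P₀ = 1/(8.3006 + 0.7479) = 0.1105
Lq = P₀·a^5·ρ / (5!(1-ρ)²) = 0.1105 × 50.4304 × 0.4381 / (120 × 0.3157) = 0.06444
Wq = Lq/λ = 0.064444/9.2 = 0.007005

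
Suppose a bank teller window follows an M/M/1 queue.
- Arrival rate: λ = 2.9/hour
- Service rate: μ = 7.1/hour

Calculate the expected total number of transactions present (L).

ρ = λ/μ = 2.9/7.1 = 0.4085
For M/M/1: L = λ/(μ-λ)
L = 2.9/(7.1-2.9) = 2.9/4.20
L = 0.6905 transactions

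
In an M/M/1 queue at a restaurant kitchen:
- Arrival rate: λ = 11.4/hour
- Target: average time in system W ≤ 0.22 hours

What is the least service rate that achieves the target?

For M/M/1: W = 1/(μ-λ)
Need W ≤ 0.22, so 1/(μ-λ) ≤ 0.22
μ - λ ≥ 1/0.22 = 4.5455
μ ≥ 11.4 + 4.5455 = 15.9455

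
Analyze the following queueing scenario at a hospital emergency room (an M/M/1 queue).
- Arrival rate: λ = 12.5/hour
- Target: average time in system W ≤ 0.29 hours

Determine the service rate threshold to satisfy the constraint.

For M/M/1: W = 1/(μ-λ)
Need W ≤ 0.29, so 1/(μ-λ) ≤ 0.29
μ - λ ≥ 1/0.29 = 3.4483
μ ≥ 12.5 + 3.4483 = 15.9483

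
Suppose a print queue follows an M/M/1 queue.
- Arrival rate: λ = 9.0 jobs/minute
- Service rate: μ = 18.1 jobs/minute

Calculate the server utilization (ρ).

Server utilization: ρ = λ/μ
ρ = 9.0/18.1 = 0.4972
The server is busy 49.72% of the time.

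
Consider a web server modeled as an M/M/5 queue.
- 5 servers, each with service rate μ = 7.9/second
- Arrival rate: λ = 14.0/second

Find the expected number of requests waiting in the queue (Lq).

Traffic intensity: ρ = λ/(cμ) = 14.0/(5×7.9) = 0.3544
Since ρ = 0.3544 < 1, system is stable.
Offered load a = λ/μ = cρ = 14.0/7.9 = 1.7722
P₀ = [ Σₙ₌₀^4 aⁿ/n! + a^5/(5!(1-ρ)) ]⁻¹
Σ = a^0/0! + a^1/1! + a^2/2! + a^3/3! + a^4/4! = 1.00000 + 1.77215 + 1.57026 + 0.927580 + 0.410953 = 5.6809
a^5/(5!(1-ρ)) = 17.4785/(120 × 0.6456) = 0.2256
P₀ = 1/(5.6809 + 0.2256) = 0.1693
Lq = P₀·a^5·ρ / (5!(1-ρ)²) = 0.1693 × 17.4785 × 0.3544 / (120 × 0.4168) = 0.02097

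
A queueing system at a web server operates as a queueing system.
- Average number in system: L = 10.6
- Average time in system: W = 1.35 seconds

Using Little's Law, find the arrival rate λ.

Little's Law: L = λW, so λ = L/W
λ = 10.6/1.35 = 7.8519 requests/second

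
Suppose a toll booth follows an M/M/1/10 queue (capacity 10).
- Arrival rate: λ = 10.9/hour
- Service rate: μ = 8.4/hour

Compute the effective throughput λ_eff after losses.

ρ = λ/μ = 10.9/8.4 = 1.29762
P₀ = (1-ρ)/(1-ρ^(K+1)) = (1-1.29762)/(1-1.29762^11) = -0.2976/-16.5640 = 0.01797
P_K = P₀×ρ^K = 0.01797 × 1.29762^10 = 0.01797 × 13.5355 = 0.2432
λ_eff = λ(1-P_K) = 10.9 × (1 - 0.2432) = 10.9 × 0.7568 = 8.2491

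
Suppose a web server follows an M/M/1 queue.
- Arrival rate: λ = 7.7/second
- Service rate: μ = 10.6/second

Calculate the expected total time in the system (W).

First, compute utilization: ρ = λ/μ = 7.7/10.6 = 0.7264
For M/M/1: W = 1/(μ-λ)
W = 1/(10.6-7.7) = 1/2.90
W = 0.3448 seconds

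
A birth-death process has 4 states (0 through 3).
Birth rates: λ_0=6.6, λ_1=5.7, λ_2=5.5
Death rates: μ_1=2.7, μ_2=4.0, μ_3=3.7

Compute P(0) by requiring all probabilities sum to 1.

Ratios P(n)/P(0) = (λ₀···λₙ₋₁)/(μ₁···μₙ):
P(1)/P(0) = (6.6)/(2.7) = 2.44444
P(2)/P(0) = (6.6×5.7)/(2.7×4.0) = 3.48333
P(3)/P(0) = (6.6×5.7×5.5)/(2.7×4.0×3.7) = 5.17793

Normalization: ∑ P(n) = 1
P(0) × (1.00000 + 2.44444 + 3.48333 + 5.17793) = 1
P(0) × 12.1057 = 1
P(0) = 1/12.1057 = 0.08261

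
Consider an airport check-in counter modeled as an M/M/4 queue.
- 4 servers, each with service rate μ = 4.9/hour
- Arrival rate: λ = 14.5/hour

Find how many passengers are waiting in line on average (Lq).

Traffic intensity: ρ = λ/(cμ) = 14.5/(4×4.9) = 0.7398
Since ρ = 0.7398 < 1, system is stable.
Offered load a = λ/μ = cρ = 14.5/4.9 = 2.9592
P₀ = [ Σₙ₌₀^3 aⁿ/n! + a^4/(4!(1-ρ)) ]⁻¹
Σ = a^0/0! + a^1/1! + a^2/2! + a^3/3! = 1.0000 + 2.9592 + 4.3784 + 4.3188 = 12.6564
a^4/(4!(1-ρ)) = 76.6810/(24 × 0.260204) = 12.2790
P₀ = 1/(12.6564 + 12.2790) = 0.04010
Lq = P₀·a^4·ρ / (4!(1-ρ)²) = 0.040104 × 76.6810 × 0.73980 / (24 × 0.067706) = 1.4001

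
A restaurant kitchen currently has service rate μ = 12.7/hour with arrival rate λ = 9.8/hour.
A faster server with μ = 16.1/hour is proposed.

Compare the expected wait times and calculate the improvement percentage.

System 1: ρ₁ = 9.8/12.7 = 0.7717, W₁ = 1/(12.7-9.8) = 0.3448
System 2: ρ₂ = 9.8/16.1 = 0.6087, W₂ = 1/(16.1-9.8) = 0.1587
Improvement: (W₁-W₂)/W₁ = (0.3448-0.1587)/0.3448 = 53.97%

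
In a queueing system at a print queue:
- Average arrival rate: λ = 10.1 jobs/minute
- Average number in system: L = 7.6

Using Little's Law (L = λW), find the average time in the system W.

Little's Law: L = λW, so W = L/λ
W = 7.6/10.1 = 0.7525 minutes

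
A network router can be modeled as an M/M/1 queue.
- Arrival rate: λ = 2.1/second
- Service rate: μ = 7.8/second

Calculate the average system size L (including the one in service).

ρ = λ/μ = 2.1/7.8 = 0.2692
For M/M/1: L = λ/(μ-λ)
L = 2.1/(7.8-2.1) = 2.1/5.70
L = 0.3684 packets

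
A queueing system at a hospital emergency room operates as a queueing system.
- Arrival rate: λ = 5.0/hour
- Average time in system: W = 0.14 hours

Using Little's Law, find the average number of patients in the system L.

Little's Law: L = λW
L = 5.0 × 0.14 = 0.7000 patients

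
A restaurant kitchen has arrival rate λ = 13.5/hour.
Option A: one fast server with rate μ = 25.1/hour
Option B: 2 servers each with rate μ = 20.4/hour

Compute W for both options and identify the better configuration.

Option A: single server μ = 25.1 (M/M/1)
  ρ_A = 13.5/25.1 = 0.5378
  W_A = 1/(μ-λ) = 1/(25.1-13.5) = 1/11.60 = 0.08621

Option B: 2 servers μ = 20.4 (M/M/2)
  ρ_B = λ/(cμ) = 13.5/(2×20.4) = 0.3309
  Offered load a = λ/μ = cρ = 13.5/20.4 = 0.6618
  P₀ = [ Σₙ₌₀^1 aⁿ/n! + a^2/(2!(1-ρ)) ]⁻¹
  Σ = a^0/0! + a^1/1! = 1.0000 + 0.6618 = 1.6618
  a^2/(2!(1-ρ)) = 0.4379/(2 × 0.6691) = 0.3272
  P₀ = 1/(1.6618 + 0.3272) = 0.5028
  Lq = P₀·a^2·ρ / (2!(1-ρ)²) = 0.50276 × 0.43793 × 0.33088 / (2 × 0.44772) = 0.08136
  Wq_B = Lq/λ = 0.08136/13.5 = 0.006027
  W_B = Wq_B + 1/μ = 0.006027 + 0.04902 = 0.05505

Since W_B = 0.05505 < W_A = 0.08621, Option B (multiple servers) has the shorter time in system.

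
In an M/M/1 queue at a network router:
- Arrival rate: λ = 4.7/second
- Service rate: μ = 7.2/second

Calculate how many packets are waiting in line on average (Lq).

ρ = λ/μ = 4.7/7.2 = 0.6528
For M/M/1: Lq = λ²/(μ(μ-λ))
Lq = 22.09/(7.2 × 2.50)
Lq = 1.2272 packets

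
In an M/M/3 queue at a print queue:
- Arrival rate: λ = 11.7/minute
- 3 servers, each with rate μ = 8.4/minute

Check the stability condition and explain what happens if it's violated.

Stability requires ρ = λ/(cμ) < 1
ρ = 11.7/(3 × 8.4) = 11.7/25.20 = 0.4643
Since 0.4643 < 1, the system is STABLE.
The servers are busy 46.43% of the time.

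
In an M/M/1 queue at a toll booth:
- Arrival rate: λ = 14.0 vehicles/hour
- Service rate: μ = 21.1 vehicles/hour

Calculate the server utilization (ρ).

Server utilization: ρ = λ/μ
ρ = 14.0/21.1 = 0.6635
The server is busy 66.35% of the time.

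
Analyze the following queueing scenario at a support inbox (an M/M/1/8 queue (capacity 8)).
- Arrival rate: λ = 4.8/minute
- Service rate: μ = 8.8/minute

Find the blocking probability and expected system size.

ρ = λ/μ = 4.8/8.8 = 0.54545
P₀ = (1-ρ)/(1-ρ^(K+1)) = (1-0.54545)/(1-0.54545^9) = 0.45455/0.99573 = 0.4565
P_K = P₀×ρ^K = 0.4565 × 0.54545^8 = 0.4565 × 0.007835 = 0.003577
Blocking probability P_8 = 0.003577 (0.36%)
L = ρ[1 - (K+1)ρ^K + Kρ^(K+1)] / [(1-ρ)(1-ρ^(K+1))]
L = 0.54545 × (1 - 9×0.007835 + 8×0.004274) / ((1 - 0.54545) × (1 - 0.004274)) = 1.1614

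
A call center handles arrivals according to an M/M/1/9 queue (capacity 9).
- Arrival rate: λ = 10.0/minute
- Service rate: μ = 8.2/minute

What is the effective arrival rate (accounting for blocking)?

ρ = λ/μ = 10.0/8.2 = 1.2195
P₀ = (1-ρ)/(1-ρ^(K+1)) = (1-1.2195)/(1-1.2195^10) = -0.2195/-6.2747 = 0.03498
P_K = P₀×ρ^K = 0.03498 × 1.2195^9 = 0.03498 × 5.9654 = 0.2087
λ_eff = λ(1-P_K) = 10.0 × (1 - 0.20868) = 10.0 × 0.79132 = 7.9132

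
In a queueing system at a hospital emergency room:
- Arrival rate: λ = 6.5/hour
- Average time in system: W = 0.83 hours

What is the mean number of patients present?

Little's Law: L = λW
L = 6.5 × 0.83 = 5.3950 patients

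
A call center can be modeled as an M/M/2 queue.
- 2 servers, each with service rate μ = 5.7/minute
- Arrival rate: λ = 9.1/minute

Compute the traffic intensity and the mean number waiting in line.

Traffic intensity: ρ = λ/(cμ) = 9.1/(2×5.7) = 0.7982
Since ρ = 0.7982 < 1, system is stable.
Offered load a = λ/μ = cρ = 9.1/5.7 = 1.5965
P₀ = [ Σₙ₌₀^1 aⁿ/n! + a^2/(2!(1-ρ)) ]⁻¹
Σ = a^0/0! + a^1/1! = 1.0000 + 1.5965 = 2.5965
a^2/(2!(1-ρ)) = 2.54878/(2 × 0.201754) = 6.3166
P₀ = 1/(2.5965 + 6.3166) = 0.1122
Lq = P₀·a^2·ρ / (2!(1-ρ)²) = 0.112195 × 2.54878 × 0.798246 / (2 × 0.0407048) = 2.8039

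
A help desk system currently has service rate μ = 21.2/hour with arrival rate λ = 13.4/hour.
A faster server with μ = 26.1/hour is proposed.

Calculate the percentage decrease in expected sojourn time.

System 1: ρ₁ = 13.4/21.2 = 0.6321, W₁ = 1/(21.2-13.4) = 0.1282
System 2: ρ₂ = 13.4/26.1 = 0.5134, W₂ = 1/(26.1-13.4) = 0.07874
Improvement: (W₁-W₂)/W₁ = (0.1282-0.07874)/0.1282 = 38.58%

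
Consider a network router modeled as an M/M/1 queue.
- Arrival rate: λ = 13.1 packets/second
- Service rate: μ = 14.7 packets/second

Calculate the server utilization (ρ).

Server utilization: ρ = λ/μ
ρ = 13.1/14.7 = 0.8912
The server is busy 89.12% of the time.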